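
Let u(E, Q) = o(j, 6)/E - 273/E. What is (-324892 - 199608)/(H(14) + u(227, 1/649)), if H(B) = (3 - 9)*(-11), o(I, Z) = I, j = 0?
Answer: -119061500/14709 ≈ -8094.5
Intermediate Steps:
H(B) = 66 (H(B) = -6*(-11) = 66)
u(E, Q) = -273/E (u(E, Q) = 0/E - 273/E = 0 - 273/E = -273/E)
(-324892 - 199608)/(H(14) + u(227, 1/649)) = (-324892 - 199608)/(66 - 273/227) = -524500/(66 - 273*1/227) = -524500/(66 - 273/227) = -524500/14709/227 = -524500*227/14709 = -119061500/14709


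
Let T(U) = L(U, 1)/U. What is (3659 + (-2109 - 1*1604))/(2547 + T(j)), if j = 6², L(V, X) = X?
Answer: -1944/91693 ≈ -0.021201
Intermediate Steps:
j = 36
T(U) = 1/U
(3659 + (-2109 - 1*1604))/(2547 + T(j)) = (3659 + (-2109 - 1*1604))/(2547 + 1/36) = (3659 + (-2109 - 1604))/(2547 + 1/36) = (3659 - 3713)/(91693/36) = -54*36/91693 = -1944/91693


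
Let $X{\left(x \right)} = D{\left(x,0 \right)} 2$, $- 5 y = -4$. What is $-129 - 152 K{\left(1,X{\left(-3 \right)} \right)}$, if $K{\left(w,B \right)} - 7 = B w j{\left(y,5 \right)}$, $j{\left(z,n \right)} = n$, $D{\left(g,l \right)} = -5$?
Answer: $6407$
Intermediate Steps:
$y = \frac{4}{5}$ ($y = \left(- \frac{1}{5}\right) \left(-4\right) = \frac{4}{5} \approx 0.8$)
$X{\left(x \right)} = -10$ ($X{\left(x \right)} = \left(-5\right) 2 = -10$)
$K{\left(w,B \right)} = 7 + 5 B w$ ($K{\left(w,B \right)} = 7 + B w 5 = 7 + 5 B w$)
$-129 - 152 K{\left(1,X{\left(-3 \right)} \right)} = -129 - 152 \left(7 + 5 \left(-10\right) 1\right) = -129 - 152 \left(7 - 50\right) = -129 - -6536 = -129 + 6536 = 6407$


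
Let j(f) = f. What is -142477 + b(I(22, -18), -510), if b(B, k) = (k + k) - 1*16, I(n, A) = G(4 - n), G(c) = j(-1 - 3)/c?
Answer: -143513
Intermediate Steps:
G(c) = -4/c (G(c) = (-1 - 3)/c = -4/c)
I(n, A) = -4/(4 - n)
b(B, k) = -16 + 2*k (b(B, k) = 2*k - 16 = -16 + 2*k)
-142477 + b(I(22, -18), -510) = -142477 + (-16 + 2*(-510)) = -142477 + (-16 - 1020) = -142477 - 1036 = -143513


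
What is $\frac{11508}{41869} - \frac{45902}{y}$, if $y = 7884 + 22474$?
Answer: $- \frac{786255487}{635529551} \approx -1.2372$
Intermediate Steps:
$y = 30358$
$\frac{11508}{41869} - \frac{45902}{y} = \frac{11508}{41869} - \frac{45902}{30358} = 11508 \cdot \frac{1}{41869} - \frac{22951}{15179} = \frac{11508}{41869} - \frac{22951}{15179} = - \frac{786255487}{635529551}$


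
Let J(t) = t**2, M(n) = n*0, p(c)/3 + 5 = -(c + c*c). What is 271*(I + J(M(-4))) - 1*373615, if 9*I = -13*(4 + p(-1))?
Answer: -3323782/9 ≈ -3.6931e+5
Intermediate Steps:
p(c) = -15 - 3*c - 3*c**2 (p(c) = -15 + 3*(-(c + c*c)) = -15 + 3*(-(c + c**2)) = -15 + 3*(-c - c**2) = -15 + (-3*c - 3*c**2) = -15 - 3*c - 3*c**2)
M(n) = 0
I = 143/9 (I = (-13*(4 + (-15 - 3*(-1) - 3*(-1)**2)))/9 = (-13*(4 + (-15 + 3 - 3*1)))/9 = (-13*(4 + (-15 + 3 - 3)))/9 = (-13*(4 - 15))/9 = (-13*(-11))/9 = (1/9)*143 = 143/9 ≈ 15.889)
271*(I + J(M(-4))) - 1*373615 = 271*(143/9 + 0**2) - 1*373615 = 271*(143/9 + 0) - 373615 = 271*(143/9) - 373615 = 38753/9 - 373615 = -3323782/9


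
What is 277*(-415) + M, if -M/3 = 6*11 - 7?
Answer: -115132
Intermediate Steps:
M = -177 (M = -3*(6*11 - 7) = -3*(66 - 7) = -3*59 = -177)
277*(-415) + M = 277*(-415) - 177 = -114955 - 177 = -115132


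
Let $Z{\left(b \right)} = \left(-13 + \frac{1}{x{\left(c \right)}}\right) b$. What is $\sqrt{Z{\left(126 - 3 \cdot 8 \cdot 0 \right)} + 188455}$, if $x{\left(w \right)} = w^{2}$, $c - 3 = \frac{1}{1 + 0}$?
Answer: $\frac{\sqrt{2989198}}{4} \approx 432.23$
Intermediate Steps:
$c = 4$ ($c = 3 + \frac{1}{1 + 0} = 3 + 1^{-1} = 3 + 1 = 4$)
$Z{\left(b \right)} = - \frac{207 b}{16}$ ($Z{\left(b \right)} = \left(-13 + \frac{1}{4^{2}}\right) b = \left(-13 + \frac{1}{16}\right) b = - \frac{207 b}{16}$)
$\sqrt{Z{\left(126 - 3 \cdot 8 \cdot 0 \right)} + 188455} = \sqrt{- \frac{207 \left(126 - 3 \cdot 8 \cdot 0\right)}{16} + 188455} = \sqrt{- \frac{207 \left(126 - 24 \cdot 0\right)}{16} + 188455} = \sqrt{- \frac{207 \left(126 - 0\right)}{16} + 188455} = \sqrt{- \frac{207 \left(126 + 0\right)}{16} + 188455} = \sqrt{\left(- \frac{207}{16}\right) 126 + 188455} = \sqrt{- \frac{13041}{8} + 188455} = \sqrt{\frac{1494599}{8}} = \frac{\sqrt{2989198}}{4}$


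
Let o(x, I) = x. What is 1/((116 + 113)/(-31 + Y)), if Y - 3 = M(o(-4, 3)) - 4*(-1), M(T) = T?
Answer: -28/229 ≈ -0.12227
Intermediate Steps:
Y = 3 (Y = 3 + (-4 - 4*(-1)) = 3 + (-4 - 1*(-4)) = 3 + (-4 + 4) = 3 + 0 = 3)
1/((116 + 113)/(-31 + Y)) = 1/((116 + 113)/(-31 + 3)) = 1/(229/(-28)) = 1/(-1/28*229) = 1/(-229/28) = -28/229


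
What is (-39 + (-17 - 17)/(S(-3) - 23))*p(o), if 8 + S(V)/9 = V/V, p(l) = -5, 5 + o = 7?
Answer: 8300/43 ≈ 193.02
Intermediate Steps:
o = 2 (o = -5 + 7 = 2)
S(V) = -63 (S(V) = -72 + 9*(V/V) = -72 + 9*1 = -72 + 9 = -63)
(-39 + (-17 - 17)/(S(-3) - 23))*p(o) = (-39 + (-17 - 17)/(-63 - 23))*(-5) = (-39 - 34/(-86))*(-5) = (-39 - 34*(-1/86))*(-5) = (-39 + 17/43)*(-5) = -1660/43*(-5) = 8300/43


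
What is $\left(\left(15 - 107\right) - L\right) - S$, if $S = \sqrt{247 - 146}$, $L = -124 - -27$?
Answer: $5 - \sqrt{101} \approx -5.0499$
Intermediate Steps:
$L = -97$ ($L = -124 + 27 = -97$)
$S = \sqrt{101} \approx 10.05$
$\left(\left(15 - 107\right) - L\right) - S = \left(\left(15 - 107\right) - -97\right) - \sqrt{101} = \left(\left(15 - 107\right) + 97\right) - \sqrt{101} = \left(-92 + 97\right) - \sqrt{101} = 5 - \sqrt{101}$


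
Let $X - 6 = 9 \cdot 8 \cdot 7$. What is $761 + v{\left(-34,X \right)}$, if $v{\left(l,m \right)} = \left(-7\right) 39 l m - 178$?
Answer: $4734403$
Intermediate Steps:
$X = 510$ ($X = 6 + 9 \cdot 8 \cdot 7 = 6 + 72 \cdot 7 = 6 + 504 = 510$)
$v{\left(l,m \right)} = -178 - 273 l m$ ($v{\left(l,m \right)} = - 273 l m - 178 = -178 - 273 l m$)
$761 + v{\left(-34,X \right)} = 761 - \left(178 - 4733820\right) = 761 + \left(-178 + 4733820\right) = 761 + 4733642 = 4734403$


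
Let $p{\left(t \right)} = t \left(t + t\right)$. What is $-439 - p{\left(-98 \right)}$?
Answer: $-19647$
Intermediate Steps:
$p{\left(t \right)} = 2 t^{2}$ ($p{\left(t \right)} = t 2 t = 2 t^{2}$)
$-439 - p{\left(-98 \right)} = -439 - 2 \left(-98\right)^{2} = -439 - 2 \cdot 9604 = -439 - 19208 = -19647$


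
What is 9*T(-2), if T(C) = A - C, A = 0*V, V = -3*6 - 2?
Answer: 18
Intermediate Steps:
V = -20 (V = -18 - 2 = -20)
A = 0 (A = 0*(-20) = 0)
T(C) = -C (T(C) = 0 - C = -C)
9*T(-2) = 9*(-1*(-2)) = 9*2 = 18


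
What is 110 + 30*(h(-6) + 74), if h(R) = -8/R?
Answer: 2370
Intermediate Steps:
110 + 30*(h(-6) + 74) = 110 + 30*(-8/(-6) + 74) = 110 + 30*(-8*(-1/6) + 74) = 110 + 30*(4/3 + 74) = 110 + 30*(226/3) = 110 + 2260 = 2370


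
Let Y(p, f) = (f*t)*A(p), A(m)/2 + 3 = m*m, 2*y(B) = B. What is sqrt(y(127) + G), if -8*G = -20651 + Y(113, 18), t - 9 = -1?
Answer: 63*I*sqrt(1842)/4 ≈ 675.97*I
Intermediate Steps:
y(B) = B/2
t = 8 (t = 9 - 1 = 8)
A(m) = -6 + 2*m**2 (A(m) = -6 + 2*(m*m) = -6 + 2*m**2)
Y(p, f) = 8*f*(-6 + 2*p**2) (Y(p, f) = (f*8)*(-6 + 2*p**2) = (8*f)*(-6 + 2*p**2) = 8*f*(-6 + 2*p**2))
G = -3655957/8 (G = -(-20651 + 16*18*(-3 + 113**2))/8 = -(-20651 + 16*18*(-3 + 12769))/8 = -(-20651 + 16*18*12766)/8 = -(-20651 + 3676608)/8 = -1/8*3655957 = -3655957/8 ≈ -4.5699e+5)
sqrt(y(127) + G) = sqrt((1/2)*127 - 3655957/8) = sqrt(127/2 - 3655957/8) = sqrt(-3655449/8) = 63*I*sqrt(1842)/4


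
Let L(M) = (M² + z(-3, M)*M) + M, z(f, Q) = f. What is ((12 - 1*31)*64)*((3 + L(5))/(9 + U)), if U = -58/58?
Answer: -2736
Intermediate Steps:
U = -1 (U = -58*1/58 = -1)
L(M) = M² - 2*M (L(M) = (M² - 3*M) + M = M² - 2*M)
((12 - 1*31)*64)*((3 + L(5))/(9 + U)) = ((12 - 1*31)*64)*((3 + 5*(-2 + 5))/(9 - 1)) = ((12 - 31)*64)*((3 + 5*3)/8) = (-19*64)*((3 + 15)*(⅛)) = -21888/8 = -1216*9/4 = -2736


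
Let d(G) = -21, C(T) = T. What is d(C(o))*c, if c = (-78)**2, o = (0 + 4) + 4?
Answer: -127764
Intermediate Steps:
o = 8 (o = 4 + 4 = 8)
c = 6084
d(C(o))*c = -21*6084 = -127764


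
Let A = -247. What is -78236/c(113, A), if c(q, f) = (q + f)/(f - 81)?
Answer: -12830704/67 ≈ -1.9150e+5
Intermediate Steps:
c(q, f) = (f + q)/(-81 + f)
-78236/c(113, A) = -78236*(-81 - 247)/(-247 + 113) = -78236/(-134/(-328)) = -78236/((-1/328*(-134))) = -78236/67/164 = -78236*164/67 = -12830704/67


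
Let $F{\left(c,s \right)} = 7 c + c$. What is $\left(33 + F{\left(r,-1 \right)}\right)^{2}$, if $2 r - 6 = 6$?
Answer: $6561$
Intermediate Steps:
$r = 6$ ($r = 3 + \frac{1}{2} \cdot 6 = 3 + 3 = 6$)
$F{\left(c,s \right)} = 8 c$
$\left(33 + F{\left(r,-1 \right)}\right)^{2} = \left(33 + 8 \cdot 6\right)^{2} = \left(33 + 48\right)^{2} = 81^{2} = 6561$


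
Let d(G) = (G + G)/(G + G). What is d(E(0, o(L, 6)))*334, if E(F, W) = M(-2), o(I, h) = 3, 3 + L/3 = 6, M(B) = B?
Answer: 334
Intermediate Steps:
L = 9 (L = -9 + 3*6 = -9 + 18 = 9)
E(F, W) = -2
d(G) = 1 (d(G) = (2*G)/((2*G)) = (2*G)*(1/(2*G)) = 1)
d(E(0, o(L, 6)))*334 = 1*334 = 334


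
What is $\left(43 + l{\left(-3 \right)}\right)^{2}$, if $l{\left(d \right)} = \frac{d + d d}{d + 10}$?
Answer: $\frac{94249}{49} \approx 1923.4$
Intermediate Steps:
$l{\left(d \right)} = \frac{d + d^{2}}{10 + d}$
$\left(43 + l{\left(-3 \right)}\right)^{2} = \left(43 - \frac{3 \left(1 - 3\right)}{10 - 3}\right)^{2} = \left(43 - 3 \cdot \frac{1}{7} \left(-2\right)\right)^{2} = \left(43 - \frac{3}{7} \left(-2\right)\right)^{2} = \left(43 + \frac{6}{7}\right)^{2} = \left(\frac{307}{7}\right)^{2} = \frac{94249}{49}$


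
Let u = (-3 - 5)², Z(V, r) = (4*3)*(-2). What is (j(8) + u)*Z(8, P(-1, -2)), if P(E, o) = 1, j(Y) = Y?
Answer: -1728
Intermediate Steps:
Z(V, r) = -24 (Z(V, r) = 12*(-2) = -24)
u = 64 (u = (-8)² = 64)
(j(8) + u)*Z(8, P(-1, -2)) = (8 + 64)*(-24) = 72*(-24) = -1728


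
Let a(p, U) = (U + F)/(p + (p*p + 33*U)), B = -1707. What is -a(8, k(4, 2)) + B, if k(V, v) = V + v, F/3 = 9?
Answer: -153641/90 ≈ -1707.1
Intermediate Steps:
F = 27 (F = 3*9 = 27)
a(p, U) = (27 + U)/(p + p**2 + 33*U) (a(p, U) = (U + 27)/(p + (p*p + 33*U)) = (27 + U)/(p + (p**2 + 33*U)) = (27 + U)/(p + p**2 + 33*U))
-a(8, k(4, 2)) + B = -(27 + (4 + 2))/(8 + 8**2 + 33*(4 + 2)) - 1707 = -(27 + 6)/(8 + 64 + 33*6) - 1707 = -33/(8 + 64 + 198) - 1707 = -33/270 - 1707 = -1*11/90 - 1707 = -11/90 - 1707 = -153641/90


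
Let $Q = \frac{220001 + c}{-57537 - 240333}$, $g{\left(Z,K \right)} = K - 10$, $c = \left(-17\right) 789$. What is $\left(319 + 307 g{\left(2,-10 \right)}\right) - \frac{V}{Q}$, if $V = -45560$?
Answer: $- \frac{3693376487}{51647} \approx -71512.0$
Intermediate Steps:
$c = -13413$
$g{\left(Z,K \right)} = -10 + K$
$Q = - \frac{103294}{148935}$ ($Q = \frac{220001 - 13413}{-57537 - 240333} = \frac{206588}{-297870} = 206588 \left(- \frac{1}{297870}\right) = - \frac{103294}{148935} \approx -0.69355$)
$\left(319 + 307 g{\left(2,-10 \right)}\right) - \frac{V}{Q} = \left(319 + 307 \left(-10 - 10\right)\right) - - \frac{45560}{- \frac{103294}{148935}} = \left(319 + 307 \left(-20\right)\right) - \left(-45560\right) \left(- \frac{148935}{103294}\right) = \left(319 - 6140\right) - \frac{3392739300}{51647} = -5821 - \frac{3392739300}{51647} = - \frac{3693376487}{51647}$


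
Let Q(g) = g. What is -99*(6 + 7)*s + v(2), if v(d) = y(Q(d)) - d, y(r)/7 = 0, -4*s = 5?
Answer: 6427/4 ≈ 1606.8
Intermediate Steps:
s = -5/4 (s = -1/4*5 = -5/4 ≈ -1.2500)
y(r) = 0 (y(r) = 7*0 = 0)
v(d) = -d (v(d) = 0 - d = -d)
-99*(6 + 7)*s + v(2) = -99*(6 + 7)*(-5)/4 - 1*2 = -1287*(-5)/4 - 2 = -99*(-65/4) - 2 = 6435/4 - 2 = 6427/4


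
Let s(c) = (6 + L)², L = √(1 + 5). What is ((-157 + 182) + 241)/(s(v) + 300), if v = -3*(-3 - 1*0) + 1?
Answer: 2527/3225 - 266*√6/9675 ≈ 0.71622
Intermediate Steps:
L = √6 ≈ 2.4495
v = 10 (v = -3*(-3 + 0) + 1 = -3*(-3) + 1 = 9 + 1 = 10)
s(c) = (6 + √6)²
((-157 + 182) + 241)/(s(v) + 300) = ((-157 + 182) + 241)/((6 + √6)² + 300) = (25 + 241)/(300 + (6 + √6)²) = 266/(300 + (6 + √6)²)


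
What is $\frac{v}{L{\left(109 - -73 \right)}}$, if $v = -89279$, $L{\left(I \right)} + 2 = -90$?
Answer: $\frac{89279}{92} \approx 970.42$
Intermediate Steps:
$L{\left(I \right)} = -92$ ($L{\left(I \right)} = -2 - 90 = -92$)
$\frac{v}{L{\left(109 - -73 \right)}} = - \frac{89279}{-92} = \left(-89279\right) \left(- \frac{1}{92}\right) = \frac{89279}{92}$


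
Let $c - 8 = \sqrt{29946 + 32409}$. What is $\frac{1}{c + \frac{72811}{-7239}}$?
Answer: $\frac{107853861}{3267374629754} + \frac{52403121 \sqrt{62355}}{3267374629754} \approx 0.0040379$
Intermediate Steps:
$c = 8 + \sqrt{62355}$ ($c = 8 + \sqrt{29946 + 32409} = 8 + \sqrt{62355} \approx 257.71$)
$\frac{1}{c + \frac{72811}{-7239}} = \frac{1}{\left(8 + \sqrt{62355}\right) + \frac{72811}{-7239}} = \frac{1}{\left(8 + \sqrt{62355}\right) + 72811 \left(- \frac{1}{7239}\right)} = \frac{1}{\left(8 + \sqrt{62355}\right) - \frac{72811}{7239}} = \frac{1}{- \frac{14899}{7239} + \sqrt{62355}}$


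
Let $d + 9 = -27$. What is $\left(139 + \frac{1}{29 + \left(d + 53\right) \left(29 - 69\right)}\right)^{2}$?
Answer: $\frac{8188078144}{423801} \approx 19321.0$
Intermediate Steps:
$d = -36$ ($d = -9 - 27 = -36$)
$\left(139 + \frac{1}{29 + \left(d + 53\right) \left(29 - 69\right)}\right)^{2} = \left(139 + \frac{1}{29 + \left(-36 + 53\right) \left(29 - 69\right)}\right)^{2} = \left(139 + \frac{1}{29 + 17 \left(-40\right)}\right)^{2} = \left(139 + \frac{1}{29 - 680}\right)^{2} = \left(139 + \frac{1}{-651}\right)^{2} = \left(139 - \frac{1}{651}\right)^{2} = \left(\frac{90488}{651}\right)^{2} = \frac{8188078144}{423801}$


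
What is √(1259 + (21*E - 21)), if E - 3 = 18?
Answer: √1679 ≈ 40.976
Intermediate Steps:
E = 21 (E = 3 + 18 = 21)
√(1259 + (21*E - 21)) = √(1259 + (21*21 - 21)) = √(1259 + (441 - 21)) = √(1259 + 420) = √1679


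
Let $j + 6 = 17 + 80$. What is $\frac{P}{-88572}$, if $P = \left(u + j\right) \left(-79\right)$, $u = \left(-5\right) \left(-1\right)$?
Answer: $\frac{632}{7381} \approx 0.085625$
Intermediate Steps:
$j = 91$ ($j = -6 + \left(17 + 80\right) = -6 + 97 = 91$)
$u = 5$
$P = -7584$ ($P = \left(5 + 91\right) \left(-79\right) = 96 \left(-79\right) = -7584$)
$\frac{P}{-88572} = - \frac{7584}{-88572} = \left(-7584\right) \left(- \frac{1}{88572}\right) = \frac{632}{7381}$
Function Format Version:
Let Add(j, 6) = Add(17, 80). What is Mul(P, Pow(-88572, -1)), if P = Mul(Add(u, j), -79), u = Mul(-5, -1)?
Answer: Rational(632, 7381) ≈ 0.085625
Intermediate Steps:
j = 91 (j = Add(-6, Add(17, 80)) = Add(-6, 97) = 91)
u = 5
P = -7584 (P = Mul(Add(5, 91), -79) = Mul(96, -79) = -7584)
Mul(P, Pow(-88572, -1)) = Mul(-7584, Pow(-88572, -1)) = Mul(-7584, Rational(-1, 88572)) = Rational(632, 7381)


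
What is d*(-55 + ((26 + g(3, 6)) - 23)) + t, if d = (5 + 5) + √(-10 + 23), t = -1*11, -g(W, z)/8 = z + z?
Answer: -1491 - 148*√13 ≈ -2024.6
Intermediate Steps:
g(W, z) = -16*z (g(W, z) = -8*(z + z) = -16*z)
t = -11
d = 10 + √13 ≈ 13.606
d*(-55 + ((26 + g(3, 6)) - 23)) + t = (10 + √13)*(-55 + ((26 - 16*6) - 23)) - 11 = (10 + √13)*(-55 + ((26 - 96) - 23)) - 11 = (10 + √13)*(-55 + (-70 - 23)) - 11 = (10 + √13)*(-55 - 93) - 11 = (10 + √13)*(-148) - 11 = (-1480 - 148*√13) - 11 = -1491 - 148*√13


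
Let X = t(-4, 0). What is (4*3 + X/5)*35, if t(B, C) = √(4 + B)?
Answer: 420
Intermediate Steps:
X = 0 (X = √(4 - 4) = √0 = 0)
(4*3 + X/5)*35 = (4*3 + 0/5)*35 = (12 + 0*(⅕))*35 = (12 + 0)*35 = 12*35 = 420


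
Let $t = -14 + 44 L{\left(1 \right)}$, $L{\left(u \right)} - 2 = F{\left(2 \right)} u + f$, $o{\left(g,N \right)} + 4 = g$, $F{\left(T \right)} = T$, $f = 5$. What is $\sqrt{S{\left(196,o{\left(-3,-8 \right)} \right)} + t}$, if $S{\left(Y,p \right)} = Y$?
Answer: $17 \sqrt{2} \approx 24.042$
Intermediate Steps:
$o{\left(g,N \right)} = -4 + g$
$L{\left(u \right)} = 7 + 2 u$ ($L{\left(u \right)} = 2 + \left(2 u + 5\right) = 2 + \left(5 + 2 u\right) = 7 + 2 u$)
$t = 382$ ($t = -14 + 44 \left(7 + 2 \cdot 1\right) = -14 + 44 \left(7 + 2\right) = -14 + 44 \cdot 9 = -14 + 396 = 382$)
$\sqrt{S{\left(196,o{\left(-3,-8 \right)} \right)} + t} = \sqrt{196 + 382} = \sqrt{578} = 17 \sqrt{2}$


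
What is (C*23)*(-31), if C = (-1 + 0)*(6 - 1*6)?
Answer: 0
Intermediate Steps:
C = 0 (C = -(6 - 6) = -1*0 = 0)
(C*23)*(-31) = (0*23)*(-31) = 0*(-31) = 0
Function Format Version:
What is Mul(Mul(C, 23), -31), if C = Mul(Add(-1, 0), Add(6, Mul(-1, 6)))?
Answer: 0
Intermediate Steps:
C = 0 (C = Mul(-1, Add(6, -6)) = Mul(-1, 0) = 0)
Mul(Mul(C, 23), -31) = Mul(Mul(0, 23), -31) = Mul(0, -31) = 0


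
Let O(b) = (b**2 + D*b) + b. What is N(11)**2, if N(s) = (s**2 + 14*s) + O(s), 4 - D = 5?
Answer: 156816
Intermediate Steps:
D = -1 (D = 4 - 1*5 = 4 - 5 = -1)
O(b) = b**2 (O(b) = (b**2 - b) + b = b**2)
N(s) = 2*s**2 + 14*s (N(s) = (s**2 + 14*s) + s**2 = 2*s**2 + 14*s)
N(11)**2 = (2*11*(7 + 11))**2 = (2*11*18)**2 = 396**2 = 156816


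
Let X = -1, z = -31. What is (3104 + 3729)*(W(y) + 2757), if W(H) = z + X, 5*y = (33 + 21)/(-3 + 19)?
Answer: 18619925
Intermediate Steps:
y = 27/40 (y = ((33 + 21)/(-3 + 19))/5 = (54/16)/5 = (54*(1/16))/5 = (⅕)*(27/8) = 27/40 ≈ 0.67500)
W(H) = -32 (W(H) = -31 - 1 = -32)
(3104 + 3729)*(W(y) + 2757) = (3104 + 3729)*(-32 + 2757) = 6833*2725 = 18619925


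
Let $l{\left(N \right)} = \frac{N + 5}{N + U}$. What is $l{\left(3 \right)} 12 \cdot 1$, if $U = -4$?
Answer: $-96$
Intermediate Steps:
$l{\left(N \right)} = \frac{5 + N}{-4 + N}$ ($l{\left(N \right)} = \frac{N + 5}{N - 4} = \frac{5 + N}{-4 + N}$)
$l{\left(3 \right)} 12 \cdot 1 = \frac{5 + 3}{-4 + 3} \cdot 12 \cdot 1 = \frac{1}{-1} \cdot 8 \cdot 12 \cdot 1 = \left(-1\right) 8 \cdot 12 \cdot 1 = \left(-8\right) 12 \cdot 1 = \left(-96\right) 1 = -96$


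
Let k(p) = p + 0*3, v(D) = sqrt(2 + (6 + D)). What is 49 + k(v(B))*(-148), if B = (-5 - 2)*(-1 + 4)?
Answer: 49 - 148*I*sqrt(13) ≈ 49.0 - 533.62*I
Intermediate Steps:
B = -21 (B = -7*3 = -21)
v(D) = sqrt(8 + D)
k(p) = p (k(p) = p + 0 = p)
49 + k(v(B))*(-148) = 49 + sqrt(8 - 21)*(-148) = 49 + sqrt(-13)*(-148) = 49 + (I*sqrt(13))*(-148) = 49 - 148*I*sqrt(13)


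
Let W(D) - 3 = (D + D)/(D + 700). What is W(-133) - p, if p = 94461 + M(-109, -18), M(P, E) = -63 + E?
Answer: -7644575/81 ≈ -94378.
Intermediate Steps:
W(D) = 3 + 2*D/(700 + D) (W(D) = 3 + (D + D)/(D + 700) = 3 + (2*D)/(700 + D) = 3 + 2*D/(700 + D))
p = 94380 (p = 94461 + (-63 - 18) = 94461 - 81 = 94380)
W(-133) - p = 5*(420 - 133)/(700 - 133) - 1*94380 = 5*287/567 - 94380 = 5*(1/567)*287 - 94380 = 205/81 - 94380 = -7644575/81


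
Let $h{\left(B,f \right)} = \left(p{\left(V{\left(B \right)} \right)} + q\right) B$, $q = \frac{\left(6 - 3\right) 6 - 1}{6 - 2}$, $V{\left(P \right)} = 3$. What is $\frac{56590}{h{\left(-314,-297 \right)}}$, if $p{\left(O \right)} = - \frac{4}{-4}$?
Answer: $- \frac{113180}{3297} \approx -34.328$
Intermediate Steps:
$p{\left(O \right)} = 1$ ($p{\left(O \right)} = \left(-4\right) \left(- \frac{1}{4}\right) = 1$)
$q = \frac{17}{4}$ ($q = \frac{3 \cdot 6 - 1}{4} = \left(18 - 1\right) \frac{1}{4} = 17 \cdot \frac{1}{4} = \frac{17}{4} \approx 4.25$)
$h{\left(B,f \right)} = \frac{21 B}{4}$ ($h{\left(B,f \right)} = \left(1 + \frac{17}{4}\right) B = \frac{21 B}{4}$)
$\frac{56590}{h{\left(-314,-297 \right)}} = \frac{56590}{\frac{21}{4} \left(-314\right)} = \frac{56590}{- \frac{3297}{2}} = 56590 \left(- \frac{2}{3297}\right) = - \frac{113180}{3297}$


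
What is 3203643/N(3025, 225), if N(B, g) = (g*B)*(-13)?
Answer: -1067881/2949375 ≈ -0.36207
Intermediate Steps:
N(B, g) = -13*B*g (N(B, g) = (B*g)*(-13) = -13*B*g)
3203643/N(3025, 225) = 3203643/((-13*3025*225)) = 3203643/(-8848125) = 3203643*(-1/8848125) = -1067881/2949375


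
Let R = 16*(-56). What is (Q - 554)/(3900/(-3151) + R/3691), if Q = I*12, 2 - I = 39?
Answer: 5803540159/8609098 ≈ 674.12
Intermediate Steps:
I = -37 (I = 2 - 1*39 = 2 - 39 = -37)
R = -896
Q = -444 (Q = -37*12 = -444)
(Q - 554)/(3900/(-3151) + R/3691) = (-444 - 554)/(3900/(-3151) - 896/3691) = -998/(3900*(-1/3151) - 896*1/3691) = -998/(-3900/3151 - 896/3691) = -998/(-17218196/11630341) = -998*(-11630341/17218196) = 5803540159/8609098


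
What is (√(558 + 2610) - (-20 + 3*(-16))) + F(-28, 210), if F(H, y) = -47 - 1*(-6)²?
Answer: -15 + 12*√22 ≈ 41.285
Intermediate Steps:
F(H, y) = -83 (F(H, y) = -47 - 1*36 = -47 - 36 = -83)
(√(558 + 2610) - (-20 + 3*(-16))) + F(-28, 210) = (√(558 + 2610) - (-20 + 3*(-16))) - 83 = (√3168 - (-20 - 48)) - 83 = (12*√22 - 1*(-68)) - 83 = (12*√22 + 68) - 83 = (68 + 12*√22) - 83 = -15 + 12*√22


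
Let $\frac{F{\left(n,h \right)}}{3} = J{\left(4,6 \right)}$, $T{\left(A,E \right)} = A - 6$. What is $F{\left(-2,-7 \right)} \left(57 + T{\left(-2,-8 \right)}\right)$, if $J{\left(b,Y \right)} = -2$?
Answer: $-294$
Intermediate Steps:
$T{\left(A,E \right)} = -6 + A$ ($T{\left(A,E \right)} = A - 6 = -6 + A$)
$F{\left(n,h \right)} = -6$ ($F{\left(n,h \right)} = 3 \left(-2\right) = -6$)
$F{\left(-2,-7 \right)} \left(57 + T{\left(-2,-8 \right)}\right) = - 6 \left(57 - 8\right) = \left(-6\right) 49 = -294$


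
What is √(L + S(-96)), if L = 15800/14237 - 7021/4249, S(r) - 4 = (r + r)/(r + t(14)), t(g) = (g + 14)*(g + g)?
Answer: √438883927450062979/371599937 ≈ 1.7828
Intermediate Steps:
t(g) = 2*g*(14 + g) (t(g) = (14 + g)*(2*g) = 2*g*(14 + g))
S(r) = 4 + 2*r/(784 + r) (S(r) = 4 + (r + r)/(r + 2*14*(14 + 14)) = 4 + (2*r)/(r + 2*14*28) = 4 + (2*r)/(r + 784) = 4 + (2*r)/(784 + r) = 4 + 2*r/(784 + r))
L = -4689111/8641859 (L = 15800*(1/14237) - 7021*1/4249 = 15800/14237 - 1003/607 = -4689111/8641859 ≈ -0.54260)
√(L + S(-96)) = √(-4689111/8641859 + 2*(1568 + 3*(-96))/(784 - 96)) = √(-4689111/8641859 + 2*(1568 - 288)/688) = √(-4689111/8641859 + 2*(1/688)*1280) = √(-4689111/8641859 + 160/43) = √(1181065667/371599937) = √438883927450062979/371599937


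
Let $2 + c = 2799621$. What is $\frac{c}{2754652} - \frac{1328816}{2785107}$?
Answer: $\frac{4136812822201}{7672000567764} \approx 0.53921$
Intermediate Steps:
$c = 2799619$ ($c = -2 + 2799621 = 2799619$)
$\frac{c}{2754652} - \frac{1328816}{2785107} = \frac{2799619}{2754652} - \frac{1328816}{2785107} = \frac{4136812822201}{7672000567764}$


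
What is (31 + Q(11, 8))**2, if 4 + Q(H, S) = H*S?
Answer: 13225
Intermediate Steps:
Q(H, S) = -4 + H*S
(31 + Q(11, 8))**2 = (31 + (-4 + 11*8))**2 = (31 + (-4 + 88))**2 = (31 + 84)**2 = 115**2 = 13225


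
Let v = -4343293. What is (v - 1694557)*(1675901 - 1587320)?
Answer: -534838790850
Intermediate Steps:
(v - 1694557)*(1675901 - 1587320) = (-4343293 - 1694557)*(1675901 - 1587320) = -6037850*88581 = -534838790850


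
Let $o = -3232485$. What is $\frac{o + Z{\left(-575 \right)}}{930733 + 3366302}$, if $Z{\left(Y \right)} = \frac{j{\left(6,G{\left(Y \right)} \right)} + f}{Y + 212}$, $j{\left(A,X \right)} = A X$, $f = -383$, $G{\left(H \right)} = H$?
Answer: $- \frac{1173388222}{1559823705} \approx -0.75226$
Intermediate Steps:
$Z{\left(Y \right)} = \frac{-383 + 6 Y}{212 + Y}$ ($Z{\left(Y \right)} = \frac{6 Y - 383}{Y + 212} = \frac{-383 + 6 Y}{212 + Y}$)
$\frac{o + Z{\left(-575 \right)}}{930733 + 3366302} = \frac{-3232485 + \frac{-383 + 6 \left(-575\right)}{212 - 575}}{930733 + 3366302} = \frac{-3232485 + \frac{-383 - 3450}{-363}}{4297035} = \left(-3232485 - - \frac{3833}{363}\right) \frac{1}{4297035} = \left(-3232485 + \frac{3833}{363}\right) \frac{1}{4297035} = \left(- \frac{1173388222}{363}\right) \frac{1}{4297035} = - \frac{1173388222}{1559823705}$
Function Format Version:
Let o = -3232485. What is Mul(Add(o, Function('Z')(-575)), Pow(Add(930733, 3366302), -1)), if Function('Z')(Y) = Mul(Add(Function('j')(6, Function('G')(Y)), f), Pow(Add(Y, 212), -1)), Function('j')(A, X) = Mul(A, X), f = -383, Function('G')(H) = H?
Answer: Rational(-1173388222, 1559823705) ≈ -0.75226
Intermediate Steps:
Function('Z')(Y) = Mul(Pow(Add(212, Y), -1), Add(-383, Mul(6, Y))) (Function('Z')(Y) = Mul(Add(Mul(6, Y), -383), Pow(Add(Y, 212), -1)) = Mul(Add(-383, Mul(6, Y)), Pow(Add(212, Y), -1)) = Mul(Pow(Add(212, Y), -1), Add(-383, Mul(6, Y))))
Mul(Add(o, Function('Z')(-575)), Pow(Add(930733, 3366302), -1)) = Mul(Add(-3232485, Mul(Pow(Add(212, -575), -1), Add(-383, Mul(6, -575)))), Pow(Add(930733, 3366302), -1)) = Mul(Add(-3232485, Mul(Pow(-363, -1), Add(-383, -3450))), Pow(4297035, -1)) = Mul(Add(-3232485, Mul(Rational(-1, 363), -3833)), Rational(1, 4297035)) = Mul(Add(-3232485, Rational(3833, 363)), Rational(1, 4297035)) = Mul(Rational(-1173388222, 363), Rational(1, 4297035)) = Rational(-1173388222, 1559823705)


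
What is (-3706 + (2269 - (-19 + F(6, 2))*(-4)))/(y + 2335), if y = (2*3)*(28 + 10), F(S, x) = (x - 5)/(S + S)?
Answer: -1514/2563 ≈ -0.59071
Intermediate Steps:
F(S, x) = (-5 + x)/(2*S) (F(S, x) = (-5 + x)/((2*S)) = (-5 + x)*(1/(2*S)) = (-5 + x)/(2*S))
y = 228 (y = 6*38 = 228)
(-3706 + (2269 - (-19 + F(6, 2))*(-4)))/(y + 2335) = (-3706 + (2269 - (-19 + (1/2)*(-5 + 2)/6)*(-4)))/(228 + 2335) = (-3706 + (2269 - (-19 + (1/2)*(1/6)*(-3))*(-4)))/2563 = (-3706 + (2269 - (-19 - 1/4)*(-4)))*(1/2563) = (-3706 + (2269 - (-77)*(-4)/4))*(1/2563) = (-3706 + (2269 - 1*77))*(1/2563) = (-3706 + (2269 - 77))*(1/2563) = (-3706 + 2192)*(1/2563) = -1514*1/2563 = -1514/2563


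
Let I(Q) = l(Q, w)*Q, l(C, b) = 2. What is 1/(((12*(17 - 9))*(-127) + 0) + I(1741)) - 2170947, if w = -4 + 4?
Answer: -18908948371/8710 ≈ -2.1709e+6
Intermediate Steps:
w = 0
I(Q) = 2*Q
1/(((12*(17 - 9))*(-127) + 0) + I(1741)) - 2170947 = 1/(((12*(17 - 9))*(-127) + 0) + 2*1741) - 2170947 = 1/(((12*8)*(-127) + 0) + 3482) - 2170947 = 1/((96*(-127) + 0) + 3482) - 2170947 = 1/((-12192 + 0) + 3482) - 2170947 = 1/(-12192 + 3482) - 2170947 = 1/(-8710) - 2170947 = -1/8710 - 2170947 = -18908948371/8710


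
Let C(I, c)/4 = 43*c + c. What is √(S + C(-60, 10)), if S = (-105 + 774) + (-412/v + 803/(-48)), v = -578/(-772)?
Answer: √77488455/204 ≈ 43.151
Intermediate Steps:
v = 289/386 (v = -578*(-1/772) = 289/386 ≈ 0.74870)
C(I, c) = 176*c (C(I, c) = 4*(43*c + c) = 4*(44*c) = 176*c)
S = 1414765/13872 (S = (-105 + 774) + (-412/289/386 + 803/(-48)) = 669 + (-412*386/289 + 803*(-1/48)) = 669 + (-159032/289 - 803/48) = 669 - 7865603/13872 = 1414765/13872 ≈ 101.99)
√(S + C(-60, 10)) = √(1414765/13872 + 176*10) = √(1414765/13872 + 1760) = √(25829485/13872) = √77488455/204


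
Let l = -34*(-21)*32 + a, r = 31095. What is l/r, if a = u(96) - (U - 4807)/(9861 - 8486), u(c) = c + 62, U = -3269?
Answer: 31641326/42755625 ≈ 0.74005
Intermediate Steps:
u(c) = 62 + c
a = 225326/1375 (a = (62 + 96) - (-3269 - 4807)/(9861 - 8486) = 158 - (-8076)/1375 = 158 - 1*(-8076/1375) = 158 + 8076/1375 = 225326/1375 ≈ 163.87)
l = 31641326/1375 (l = -34*(-21)*32 + 225326/1375 = 714*32 + 225326/1375 = 22848 + 225326/1375 = 31641326/1375 ≈ 23012.)
l/r = (31641326/1375)/31095 = (31641326/1375)*(1/31095) = 31641326/42755625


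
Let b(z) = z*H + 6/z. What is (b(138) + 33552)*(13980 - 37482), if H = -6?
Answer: -17688850806/23 ≈ -7.6908e+8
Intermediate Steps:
b(z) = -6*z + 6/z (b(z) = z*(-6) + 6/z = -6*z + 6/z)
(b(138) + 33552)*(13980 - 37482) = ((-6*138 + 6/138) + 33552)*(13980 - 37482) = ((-828 + 6*(1/138)) + 33552)*(-23502) = ((-828 + 1/23) + 33552)*(-23502) = (-19043/23 + 33552)*(-23502) = (752653/23)*(-23502) = -17688850806/23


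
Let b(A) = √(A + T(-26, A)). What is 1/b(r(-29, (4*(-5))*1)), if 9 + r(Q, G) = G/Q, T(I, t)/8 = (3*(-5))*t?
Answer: √831691/28679 ≈ 0.031799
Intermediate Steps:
T(I, t) = -120*t (T(I, t) = 8*((3*(-5))*t) = 8*(-15*t) = -120*t)
r(Q, G) = -9 + G/Q
b(A) = √119*√(-A) (b(A) = √(A - 120*A) = √(-119*A) = √119*√(-A))
1/b(r(-29, (4*(-5))*1)) = 1/(√119*√(-(-9 + ((4*(-5))*1)/(-29)))) = 1/(√119*√(-(-9 - 20*1*(-1/29)))) = 1/(√119*√(-(-9 - 20*(-1/29)))) = 1/(√119*√(-(-9 + 20/29))) = 1/(√119*√(-1*(-241/29))) = 1/(√119*√(241/29)) = 1/(√119*(√6989/29)) = 1/(√831691/29) = √831691/28679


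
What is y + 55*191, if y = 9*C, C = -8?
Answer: 10433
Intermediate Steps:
y = -72 (y = 9*(-8) = -72)
y + 55*191 = -72 + 55*191 = -72 + 10505 = 10433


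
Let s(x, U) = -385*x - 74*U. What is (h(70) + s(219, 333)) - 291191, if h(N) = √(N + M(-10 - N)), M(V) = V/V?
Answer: -400148 + √71 ≈ -4.0014e+5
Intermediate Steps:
M(V) = 1
h(N) = √(1 + N) (h(N) = √(N + 1) = √(1 + N))
(h(70) + s(219, 333)) - 291191 = (√(1 + 70) + (-385*219 - 74*333)) - 291191 = (√71 + (-84315 - 24642)) - 291191 = (√71 - 108957) - 291191 = (-108957 + √71) - 291191 = -400148 + √71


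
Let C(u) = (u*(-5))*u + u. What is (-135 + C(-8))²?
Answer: 214369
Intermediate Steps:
C(u) = u - 5*u² (C(u) = (-5*u)*u + u = -5*u² + u = u - 5*u²)
(-135 + C(-8))² = (-135 - 8*(1 - 5*(-8)))² = (-135 - 8*(1 + 40))² = (-135 - 8*41)² = (-135 - 328)² = (-463)² = 214369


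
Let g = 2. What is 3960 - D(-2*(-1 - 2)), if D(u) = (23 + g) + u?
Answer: 3929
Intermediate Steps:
D(u) = 25 + u (D(u) = (23 + 2) + u = 25 + u)
3960 - D(-2*(-1 - 2)) = 3960 - (25 - 2*(-1 - 2)) = 3960 - (25 - 2*(-3)) = 3960 - (25 + 6) = 3960 - 1*31 = 3960 - 31 = 3929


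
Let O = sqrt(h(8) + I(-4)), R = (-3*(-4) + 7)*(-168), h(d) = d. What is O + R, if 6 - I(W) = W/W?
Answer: -3192 + sqrt(13) ≈ -3188.4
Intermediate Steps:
I(W) = 5 (I(W) = 6 - W/W = 6 - 1*1 = 6 - 1 = 5)
R = -3192 (R = (12 + 7)*(-168) = 19*(-168) = -3192)
O = sqrt(13) (O = sqrt(8 + 5) = sqrt(13) ≈ 3.6056)
O + R = sqrt(13) - 3192 = -3192 + sqrt(13)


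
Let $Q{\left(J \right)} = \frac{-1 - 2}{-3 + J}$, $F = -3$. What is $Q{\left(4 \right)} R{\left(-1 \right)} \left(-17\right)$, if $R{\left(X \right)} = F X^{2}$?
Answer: $-153$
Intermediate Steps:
$R{\left(X \right)} = - 3 X^{2}$
$Q{\left(J \right)} = - \frac{3}{-3 + J}$
$Q{\left(4 \right)} R{\left(-1 \right)} \left(-17\right) = - \frac{3}{-3 + 4} \left(- 3 \left(-1\right)^{2}\right) \left(-17\right) = - \frac{3}{1} \left(\left(-3\right) 1\right) \left(-17\right) = \left(-3\right) 1 \left(-3\right) \left(-17\right) = \left(-3\right) \left(-3\right) \left(-17\right) = 9 \left(-17\right) = -153$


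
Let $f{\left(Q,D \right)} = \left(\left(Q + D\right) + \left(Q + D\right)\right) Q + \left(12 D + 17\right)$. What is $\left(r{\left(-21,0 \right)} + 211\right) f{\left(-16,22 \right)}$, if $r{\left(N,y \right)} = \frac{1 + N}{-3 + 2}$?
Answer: $20559$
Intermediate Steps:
$f{\left(Q,D \right)} = 17 + 12 D + Q \left(2 D + 2 Q\right)$ ($f{\left(Q,D \right)} = \left(\left(D + Q\right) + \left(D + Q\right)\right) Q + \left(17 + 12 D\right) = \left(2 D + 2 Q\right) Q + \left(17 + 12 D\right) = Q \left(2 D + 2 Q\right) + \left(17 + 12 D\right) = 17 + 12 D + Q \left(2 D + 2 Q\right)$)
$r{\left(N,y \right)} = -1 - N$ ($r{\left(N,y \right)} = \frac{1 + N}{-1} = \left(1 + N\right) \left(-1\right) = -1 - N$)
$\left(r{\left(-21,0 \right)} + 211\right) f{\left(-16,22 \right)} = \left(\left(-1 - -21\right) + 211\right) \left(17 + 2 \left(-16\right)^{2} + 12 \cdot 22 + 2 \cdot 22 \left(-16\right)\right) = \left(\left(-1 + 21\right) + 211\right) \left(17 + 2 \cdot 256 + 264 - 704\right) = \left(20 + 211\right) \left(17 + 512 + 264 - 704\right) = 231 \cdot 89 = 20559$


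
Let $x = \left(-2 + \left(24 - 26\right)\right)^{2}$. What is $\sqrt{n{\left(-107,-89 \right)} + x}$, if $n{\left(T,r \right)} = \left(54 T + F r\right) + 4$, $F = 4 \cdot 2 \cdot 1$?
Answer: $i \sqrt{6470} \approx 80.436 i$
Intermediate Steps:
$F = 8$ ($F = 8 \cdot 1 = 8$)
$x = 16$ ($x = \left(-2 - 2\right)^{2} = \left(-4\right)^{2} = 16$)
$n{\left(T,r \right)} = 4 + 8 r + 54 T$ ($n{\left(T,r \right)} = \left(54 T + 8 r\right) + 4 = \left(8 r + 54 T\right) + 4 = 4 + 8 r + 54 T$)
$\sqrt{n{\left(-107,-89 \right)} + x} = \sqrt{\left(4 + 8 \left(-89\right) + 54 \left(-107\right)\right) + 16} = \sqrt{\left(4 - 712 - 5778\right) + 16} = \sqrt{-6486 + 16} = \sqrt{-6470} = i \sqrt{6470}$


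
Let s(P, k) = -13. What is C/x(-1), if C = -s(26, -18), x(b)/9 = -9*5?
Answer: -13/405 ≈ -0.032099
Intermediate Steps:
x(b) = -405 (x(b) = 9*(-9*5) = 9*(-45) = -405)
C = 13 (C = -1*(-13) = 13)
C/x(-1) = 13/(-405) = 13*(-1/405) = -13/405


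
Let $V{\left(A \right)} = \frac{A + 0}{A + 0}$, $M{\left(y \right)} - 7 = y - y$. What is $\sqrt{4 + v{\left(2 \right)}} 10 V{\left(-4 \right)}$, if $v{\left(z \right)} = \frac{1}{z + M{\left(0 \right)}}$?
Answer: $\frac{10 \sqrt{37}}{3} \approx 20.276$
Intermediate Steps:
$M{\left(y \right)} = 7$ ($M{\left(y \right)} = 7 + \left(y - y\right) = 7 + 0 = 7$)
$V{\left(A \right)} = 1$ ($V{\left(A \right)} = \frac{A}{A} = 1$)
$v{\left(z \right)} = \frac{1}{7 + z}$ ($v{\left(z \right)} = \frac{1}{z + 7} = \frac{1}{7 + z}$)
$\sqrt{4 + v{\left(2 \right)}} 10 V{\left(-4 \right)} = \sqrt{4 + \frac{1}{7 + 2}} \cdot 10 \cdot 1 = \sqrt{4 + \frac{1}{9}} \cdot 10 \cdot 1 = \sqrt{\frac{37}{9}} \cdot 10 \cdot 1 = \frac{\sqrt{37}}{3} \cdot 10 \cdot 1 = \frac{10 \sqrt{37}}{3} \cdot 1 = \frac{10 \sqrt{37}}{3}$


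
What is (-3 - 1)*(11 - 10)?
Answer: -4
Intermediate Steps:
(-3 - 1)*(11 - 10) = -4*1 = -4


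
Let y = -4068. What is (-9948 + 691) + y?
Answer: -13325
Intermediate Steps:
(-9948 + 691) + y = (-9948 + 691) - 4068 = -9257 - 4068 = -13325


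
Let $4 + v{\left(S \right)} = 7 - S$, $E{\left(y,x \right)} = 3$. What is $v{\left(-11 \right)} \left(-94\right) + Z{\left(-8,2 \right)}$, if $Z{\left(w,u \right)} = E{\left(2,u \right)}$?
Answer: $-1313$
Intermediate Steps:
$Z{\left(w,u \right)} = 3$
$v{\left(S \right)} = 3 - S$ ($v{\left(S \right)} = -4 - \left(-7 + S\right) = 3 - S$)
$v{\left(-11 \right)} \left(-94\right) + Z{\left(-8,2 \right)} = \left(3 - -11\right) \left(-94\right) + 3 = \left(3 + 11\right) \left(-94\right) + 3 = 14 \left(-94\right) + 3 = -1316 + 3 = -1313$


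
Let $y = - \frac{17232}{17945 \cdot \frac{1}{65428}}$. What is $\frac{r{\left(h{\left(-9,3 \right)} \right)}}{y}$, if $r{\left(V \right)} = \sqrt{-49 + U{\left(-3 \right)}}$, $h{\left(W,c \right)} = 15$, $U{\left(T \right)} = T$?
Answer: $- \frac{17945 i \sqrt{13}}{563727648} \approx - 0.00011477 i$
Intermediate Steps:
$y = - \frac{1127455296}{17945}$ ($y = - \frac{17232}{17945 \cdot \frac{1}{65428}} = - \frac{17232}{\frac{17945}{65428}} = \left(-17232\right) \frac{65428}{17945} = - \frac{1127455296}{17945} \approx -62828.0$)
$r{\left(V \right)} = 2 i \sqrt{13}$ ($r{\left(V \right)} = \sqrt{-49 - 3} = \sqrt{-52} = 2 i \sqrt{13}$)
$\frac{r{\left(h{\left(-9,3 \right)} \right)}}{y} = \frac{2 i \sqrt{13}}{- \frac{1127455296}{17945}} = 2 i \sqrt{13} \left(- \frac{17945}{1127455296}\right) = - \frac{17945 i \sqrt{13}}{563727648}$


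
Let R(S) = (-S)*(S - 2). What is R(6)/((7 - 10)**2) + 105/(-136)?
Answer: -1403/408 ≈ -3.4387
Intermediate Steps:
R(S) = -S*(-2 + S) (R(S) = (-S)*(-2 + S) = -S*(-2 + S))
R(6)/((7 - 10)**2) + 105/(-136) = (6*(2 - 1*6))/((7 - 10)**2) + 105/(-136) = (6*(2 - 6))/((-3)**2) + 105*(-1/136) = (6*(-4))/9 - 105/136 = -24*1/9 - 105/136 = -8/3 - 105/136 = -1403/408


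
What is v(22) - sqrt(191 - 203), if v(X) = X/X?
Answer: 1 - 2*I*sqrt(3) ≈ 1.0 - 3.4641*I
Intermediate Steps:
v(X) = 1
v(22) - sqrt(191 - 203) = 1 - sqrt(191 - 203) = 1 - sqrt(-12) = 1 - 2*I*sqrt(3)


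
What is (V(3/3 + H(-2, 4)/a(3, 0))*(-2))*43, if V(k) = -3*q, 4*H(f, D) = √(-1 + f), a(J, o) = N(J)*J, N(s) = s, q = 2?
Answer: 516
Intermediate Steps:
a(J, o) = J² (a(J, o) = J*J = J²)
H(f, D) = √(-1 + f)/4
V(k) = -6 (V(k) = -3*2 = -6)
(V(3/3 + H(-2, 4)/a(3, 0))*(-2))*43 = -6*(-2)*43 = 12*43 = 516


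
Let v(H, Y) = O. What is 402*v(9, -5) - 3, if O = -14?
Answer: -5631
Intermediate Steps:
v(H, Y) = -14
402*v(9, -5) - 3 = 402*(-14) - 3 = -5628 - 3 = -5631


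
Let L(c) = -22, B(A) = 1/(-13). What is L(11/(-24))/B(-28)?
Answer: 286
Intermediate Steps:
B(A) = -1/13
L(11/(-24))/B(-28) = -22/(-1/13) = -22*(-13) = 286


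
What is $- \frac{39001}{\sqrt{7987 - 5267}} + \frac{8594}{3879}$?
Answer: $\frac{8594}{3879} - \frac{39001 \sqrt{170}}{680} \approx -745.59$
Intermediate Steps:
$- \frac{39001}{\sqrt{7987 - 5267}} + \frac{8594}{3879} = - \frac{39001}{\sqrt{2720}} + 8594 \cdot \frac{1}{3879} = - \frac{39001}{4 \sqrt{170}} + \frac{8594}{3879} = - 39001 \frac{\sqrt{170}}{680} + \frac{8594}{3879} = - \frac{39001 \sqrt{170}}{680} + \frac{8594}{3879} = \frac{8594}{3879} - \frac{39001 \sqrt{170}}{680}$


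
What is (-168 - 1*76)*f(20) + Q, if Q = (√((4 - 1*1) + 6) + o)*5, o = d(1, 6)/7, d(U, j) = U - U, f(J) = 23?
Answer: -5597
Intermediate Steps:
d(U, j) = 0
o = 0 (o = 0/7 = 0*(⅐) = 0)
Q = 15 (Q = (√((4 - 1*1) + 6) + 0)*5 = (√((4 - 1) + 6) + 0)*5 = (√(3 + 6) + 0)*5 = (√9 + 0)*5 = (3 + 0)*5 = 3*5 = 15)
(-168 - 1*76)*f(20) + Q = (-168 - 1*76)*23 + 15 = (-168 - 76)*23 + 15 = -244*23 + 15 = -5612 + 15 = -5597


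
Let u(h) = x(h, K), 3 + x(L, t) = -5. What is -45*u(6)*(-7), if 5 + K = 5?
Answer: -2520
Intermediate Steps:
K = 0 (K = -5 + 5 = 0)
x(L, t) = -8 (x(L, t) = -3 - 5 = -8)
u(h) = -8
-45*u(6)*(-7) = -45*(-8)*(-7) = 360*(-7) = -2520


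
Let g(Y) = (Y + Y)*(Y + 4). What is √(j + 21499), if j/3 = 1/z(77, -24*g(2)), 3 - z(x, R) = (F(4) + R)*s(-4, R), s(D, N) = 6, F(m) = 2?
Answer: 4*√1773937653/1149 ≈ 146.63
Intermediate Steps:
g(Y) = 2*Y*(4 + Y) (g(Y) = (2*Y)*(4 + Y) = 2*Y*(4 + Y))
z(x, R) = -9 - 6*R (z(x, R) = 3 - (2 + R)*6 = 3 - (12 + 6*R) = 3 + (-12 - 6*R) = -9 - 6*R)
j = 1/1149 (j = 3/(-9 - (-144)*2*2*(4 + 2)) = 3/(-9 - (-144)*2*2*6) = 3/(-9 - (-144)*24) = 3/(-9 - 6*(-576)) = 3/(-9 + 3456) = 3/3447 = 3*(1/3447) = 1/1149 ≈ 0.00087032)
√(j + 21499) = √(1/1149 + 21499) = √(24702352/1149) = 4*√1773937653/1149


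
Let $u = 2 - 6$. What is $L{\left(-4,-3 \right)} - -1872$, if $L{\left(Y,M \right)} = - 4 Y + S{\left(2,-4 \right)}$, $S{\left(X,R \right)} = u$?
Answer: $1884$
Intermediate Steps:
$u = -4$ ($u = 2 - 6 = -4$)
$S{\left(X,R \right)} = -4$
$L{\left(Y,M \right)} = -4 - 4 Y$ ($L{\left(Y,M \right)} = - 4 Y - 4 = -4 - 4 Y$)
$L{\left(-4,-3 \right)} - -1872 = \left(-4 - -16\right) - -1872 = \left(-4 + 16\right) + 1872 = 12 + 1872 = 1884$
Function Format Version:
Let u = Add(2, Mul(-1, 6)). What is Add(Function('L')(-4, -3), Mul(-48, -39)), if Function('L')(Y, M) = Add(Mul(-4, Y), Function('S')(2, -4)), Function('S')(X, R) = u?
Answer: 1884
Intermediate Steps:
u = -4 (u = Add(2, -6) = -4)
Function('S')(X, R) = -4
Function('L')(Y, M) = Add(-4, Mul(-4, Y)) (Function('L')(Y, M) = Add(Mul(-4, Y), -4) = Add(-4, Mul(-4, Y)))
Add(Function('L')(-4, -3), Mul(-48, -39)) = Add(Add(-4, Mul(-4, -4)), Mul(-48, -39)) = Add(Add(-4, 16), 1872) = Add(12, 1872) = 1884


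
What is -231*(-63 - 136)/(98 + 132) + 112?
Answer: 71729/230 ≈ 311.87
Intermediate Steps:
-231*(-63 - 136)/(98 + 132) + 112 = -(-45969)/230 + 112 = -231*(-199/230) + 112 = 45969/230 + 112 = 71729/230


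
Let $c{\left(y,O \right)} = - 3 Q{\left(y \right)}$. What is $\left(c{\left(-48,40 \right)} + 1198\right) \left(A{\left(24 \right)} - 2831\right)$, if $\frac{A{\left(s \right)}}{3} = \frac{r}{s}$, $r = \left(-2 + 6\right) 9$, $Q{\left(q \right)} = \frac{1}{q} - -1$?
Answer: $- \frac{108091013}{32} \approx -3.3778 \cdot 10^{6}$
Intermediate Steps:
$Q{\left(q \right)} = 1 + \frac{1}{q}$ ($Q{\left(q \right)} = \frac{1}{q} + 1 = 1 + \frac{1}{q}$)
$c{\left(y,O \right)} = - \frac{3 \left(1 + y\right)}{y}$ ($c{\left(y,O \right)} = - 3 \frac{1 + y}{y} = - \frac{3 \left(1 + y\right)}{y}$)
$r = 36$ ($r = 4 \cdot 9 = 36$)
$A{\left(s \right)} = \frac{108}{s}$ ($A{\left(s \right)} = 3 \frac{36}{s} = \frac{108}{s}$)
$\left(c{\left(-48,40 \right)} + 1198\right) \left(A{\left(24 \right)} - 2831\right) = \left(\left(-3 - \frac{3}{-48}\right) + 1198\right) \left(\frac{108}{24} - 2831\right) = \left(\left(-3 - - \frac{1}{16}\right) + 1198\right) \left(108 \cdot \frac{1}{24} - 2831\right) = \left(\left(-3 + \frac{1}{16}\right) + 1198\right) \left(\frac{9}{2} - 2831\right) = \left(- \frac{47}{16} + 1198\right) \left(- \frac{5653}{2}\right) = \frac{19121}{16} \left(- \frac{5653}{2}\right) = - \frac{108091013}{32}$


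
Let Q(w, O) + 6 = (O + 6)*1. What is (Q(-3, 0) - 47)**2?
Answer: 2209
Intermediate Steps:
Q(w, O) = O (Q(w, O) = -6 + (O + 6)*1 = -6 + (6 + O)*1 = -6 + (6 + O) = O)
(Q(-3, 0) - 47)**2 = (0 - 47)**2 = (-47)**2 = 2209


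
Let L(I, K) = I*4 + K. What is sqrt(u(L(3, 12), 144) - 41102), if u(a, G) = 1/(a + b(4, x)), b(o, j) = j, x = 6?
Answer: I*sqrt(36991770)/30 ≈ 202.74*I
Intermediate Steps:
L(I, K) = K + 4*I (L(I, K) = 4*I + K = K + 4*I)
u(a, G) = 1/(6 + a) (u(a, G) = 1/(a + 6) = 1/(6 + a))
sqrt(u(L(3, 12), 144) - 41102) = sqrt(1/(6 + (12 + 4*3)) - 41102) = sqrt(1/(6 + (12 + 12)) - 41102) = sqrt(1/(6 + 24) - 41102) = sqrt(1/30 - 41102) = sqrt(-1233059/30) = I*sqrt(36991770)/30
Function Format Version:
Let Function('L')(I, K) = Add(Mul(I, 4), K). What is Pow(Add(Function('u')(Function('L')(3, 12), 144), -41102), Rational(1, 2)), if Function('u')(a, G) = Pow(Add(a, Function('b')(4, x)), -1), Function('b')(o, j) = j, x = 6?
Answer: Mul(Rational(1, 30), I, Pow(36991770, Rational(1, 2))) ≈ Mul(202.74, I)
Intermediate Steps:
Function('L')(I, K) = Add(K, Mul(4, I)) (Function('L')(I, K) = Add(Mul(4, I), K) = Add(K, Mul(4, I)))
Function('u')(a, G) = Pow(Add(6, a), -1) (Function('u')(a, G) = Pow(Add(a, 6), -1) = Pow(Add(6, a), -1))
Pow(Add(Function('u')(Function('L')(3, 12), 144), -41102), Rational(1, 2)) = Pow(Add(Pow(Add(6, Add(12, Mul(4, 3))), -1), -41102), Rational(1, 2)) = Pow(Add(Pow(Add(6, Add(12, 12)), -1), -41102), Rational(1, 2)) = Pow(Add(Pow(Add(6, 24), -1), -41102), Rational(1, 2)) = Pow(Add(Pow(30, -1), -41102), Rational(1, 2)) = Pow(Add(Rational(1, 30), -41102), Rational(1, 2)) = Pow(Rational(-1233059, 30), Rational(1, 2)) = Mul(Rational(1, 30), I, Pow(36991770, Rational(1, 2)))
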